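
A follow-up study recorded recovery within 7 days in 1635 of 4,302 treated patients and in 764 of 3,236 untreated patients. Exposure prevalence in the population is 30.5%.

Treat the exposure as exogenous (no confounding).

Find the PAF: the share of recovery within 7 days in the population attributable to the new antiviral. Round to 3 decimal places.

PAF ≈ 0.157

p₁ = P(outcome | exposed) = 1635/4302 = 0.38006
p₀ = P(outcome | unexposed) = 764/3236 = 0.23609
Overall risk P(Y=1) = π·p₁ + (1−π)·p₀ = 0.305×0.38006 + 0.695×0.23609 = 0.28.
Under exogeneity, PAF = [P(Y=1) − p₀] / P(Y=1).
PAF = (0.28 − 0.23609) / 0.28 ≈ 0.1568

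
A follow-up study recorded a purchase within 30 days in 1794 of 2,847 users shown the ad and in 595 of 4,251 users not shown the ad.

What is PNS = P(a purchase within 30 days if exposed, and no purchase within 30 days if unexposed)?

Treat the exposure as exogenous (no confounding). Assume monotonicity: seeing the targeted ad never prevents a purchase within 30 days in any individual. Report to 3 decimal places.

PNS ≈ 0.490

p₁ = P(outcome | exposed) = 1794/2847 = 0.63014
p₀ = P(outcome | unexposed) = 595/4251 = 0.13997
Under exogeneity and monotonicity, PNS = p₁ − p₀.
PNS = 0.63014 − 0.13997 = 0.49017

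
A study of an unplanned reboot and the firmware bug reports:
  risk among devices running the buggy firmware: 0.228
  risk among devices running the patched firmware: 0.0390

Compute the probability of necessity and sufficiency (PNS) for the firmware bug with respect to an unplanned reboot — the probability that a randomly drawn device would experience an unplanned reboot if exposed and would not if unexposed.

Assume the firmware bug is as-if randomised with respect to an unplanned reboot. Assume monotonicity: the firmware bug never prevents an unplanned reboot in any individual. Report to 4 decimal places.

Let p₁ = 0.228, p₀ = 0.039.
Under exogeneity and monotonicity, PNS = p₁ − p₀.
PNS = 0.228 − 0.039 = 0.189

PNS ≈ 0.1890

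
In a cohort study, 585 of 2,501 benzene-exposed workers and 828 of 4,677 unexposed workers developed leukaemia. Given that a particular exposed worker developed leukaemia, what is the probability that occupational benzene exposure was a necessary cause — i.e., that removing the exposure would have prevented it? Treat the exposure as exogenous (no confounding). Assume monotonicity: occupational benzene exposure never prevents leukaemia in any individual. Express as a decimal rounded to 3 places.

PN ≈ 0.243

p₁ = P(outcome | exposed) = 585/2501 = 0.23391
p₀ = P(outcome | unexposed) = 828/4677 = 0.17704
Under exogeneity and monotonicity, PN = (p₁ − p₀) / p₁.
PN = (0.23391 − 0.17704) / 0.23391 = 0.05687 / 0.23391 ≈ 0.2431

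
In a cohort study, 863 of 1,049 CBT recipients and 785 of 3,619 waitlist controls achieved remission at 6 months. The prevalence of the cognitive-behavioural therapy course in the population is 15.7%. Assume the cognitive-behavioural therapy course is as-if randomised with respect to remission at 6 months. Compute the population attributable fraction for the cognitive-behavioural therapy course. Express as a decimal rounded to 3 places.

PAF ≈ 0.305

p₁ = P(outcome | exposed) = 863/1049 = 0.82269
p₀ = P(outcome | unexposed) = 785/3619 = 0.21691
Overall risk P(Y=1) = π·p₁ + (1−π)·p₀ = 0.157×0.82269 + 0.843×0.21691 = 0.31202.
Under exogeneity, PAF = [P(Y=1) − p₀] / P(Y=1).
PAF = (0.31202 − 0.21691) / 0.31202 ≈ 0.3048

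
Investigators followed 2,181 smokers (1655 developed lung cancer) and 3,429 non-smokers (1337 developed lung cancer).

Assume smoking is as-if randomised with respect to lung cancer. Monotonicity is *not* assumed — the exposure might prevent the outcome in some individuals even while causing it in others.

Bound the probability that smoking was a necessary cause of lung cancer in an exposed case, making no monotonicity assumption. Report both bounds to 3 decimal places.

0.486 ≤ PN ≤ 0.804

p₁ = P(outcome | exposed) = 1655/2181 = 0.75883
p₀ = P(outcome | unexposed) = 1337/3429 = 0.38991
Under exogeneity alone the bounds on PN are max{0,(p₁−p₀)/p₁} ≤ PN ≤ min{1,(1−p₀)/p₁}.
  lower = (p₁ − p₀)/p₁ = 0.36892 / 0.75883 ≈ 0.4862
  upper = min{1, (1 − p₀)/p₁} = 0.61009 / 0.75883 ≈ 0.8040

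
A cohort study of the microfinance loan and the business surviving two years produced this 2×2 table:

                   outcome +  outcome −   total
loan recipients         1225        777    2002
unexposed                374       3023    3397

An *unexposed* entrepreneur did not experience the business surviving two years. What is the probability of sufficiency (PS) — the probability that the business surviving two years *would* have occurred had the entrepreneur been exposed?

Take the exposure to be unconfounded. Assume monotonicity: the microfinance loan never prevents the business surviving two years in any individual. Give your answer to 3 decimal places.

p₁ = P(outcome | exposed) = 1225/2002 = 0.61189
p₀ = P(outcome | unexposed) = 374/3397 = 0.1101
Under exogeneity and monotonicity, PS = (p₁ − p₀)/(1 − p₀).
PS = (0.61189 − 0.1101) / 0.8899 ≈ 0.5639

PS ≈ 0.564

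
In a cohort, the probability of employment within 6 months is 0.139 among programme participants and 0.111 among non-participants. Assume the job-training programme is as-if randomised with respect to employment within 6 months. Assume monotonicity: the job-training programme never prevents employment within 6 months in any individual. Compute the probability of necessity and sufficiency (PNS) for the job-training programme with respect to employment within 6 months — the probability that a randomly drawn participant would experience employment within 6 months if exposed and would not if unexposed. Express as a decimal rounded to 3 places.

PNS ≈ 0.028

Let p₁ = 0.139, p₀ = 0.111.
Under exogeneity and monotonicity, PNS = p₁ − p₀.
PNS = 0.139 − 0.111 = 0.028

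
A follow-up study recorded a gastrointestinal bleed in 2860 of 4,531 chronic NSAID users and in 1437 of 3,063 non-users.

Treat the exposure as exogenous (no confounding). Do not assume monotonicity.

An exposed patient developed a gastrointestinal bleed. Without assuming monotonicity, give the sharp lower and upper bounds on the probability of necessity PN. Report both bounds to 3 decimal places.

p₁ = P(outcome | exposed) = 2860/4531 = 0.63121
p₀ = P(outcome | unexposed) = 1437/3063 = 0.46915
Under exogeneity alone the bounds on PN are max{0,(p₁−p₀)/p₁} ≤ PN ≤ min{1,(1−p₀)/p₁}.
  lower = (p₁ − p₀)/p₁ = 0.16206 / 0.63121 ≈ 0.2567
  upper = min{1, (1 − p₀)/p₁} = 0.53085 / 0.63121 ≈ 0.8410

0.257 ≤ PN ≤ 0.841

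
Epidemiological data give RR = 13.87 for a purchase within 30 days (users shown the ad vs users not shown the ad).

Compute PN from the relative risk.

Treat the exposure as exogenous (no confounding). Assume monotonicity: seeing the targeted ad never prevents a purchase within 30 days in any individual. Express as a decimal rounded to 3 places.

Under exogeneity and monotonicity, PN = (RR − 1) / RR = 1 − 1/RR.
PN = (13.87 − 1) / 13.87 = 12.87 / 13.87 ≈ 0.9279

PN ≈ 0.928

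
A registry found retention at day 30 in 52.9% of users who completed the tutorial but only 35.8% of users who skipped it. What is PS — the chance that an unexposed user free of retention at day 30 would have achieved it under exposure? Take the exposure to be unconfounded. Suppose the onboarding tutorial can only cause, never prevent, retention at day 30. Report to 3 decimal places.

p₁ = 0.529, p₀ = 0.358.
Under exogeneity and monotonicity, PS = (p₁ − p₀) / (1 − p₀).
PS = (0.529 − 0.358) / (1 − 0.358) = 0.171 / 0.642 ≈ 0.2664

PS ≈ 0.266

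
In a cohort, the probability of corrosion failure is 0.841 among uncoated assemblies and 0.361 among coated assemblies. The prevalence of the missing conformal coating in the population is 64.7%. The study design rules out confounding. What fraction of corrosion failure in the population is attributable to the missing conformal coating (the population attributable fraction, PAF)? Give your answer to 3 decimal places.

PAF ≈ 0.462

Let p₁ = 0.841, p₀ = 0.361.
Overall risk P(Y=1) = π·p₁ + (1−π)·p₀ = 0.647×0.841 + 0.353×0.361 = 0.67156.
Under exogeneity, PAF = [P(Y=1) − p₀] / P(Y=1).
PAF = (0.67156 − 0.361) / 0.67156 ≈ 0.4624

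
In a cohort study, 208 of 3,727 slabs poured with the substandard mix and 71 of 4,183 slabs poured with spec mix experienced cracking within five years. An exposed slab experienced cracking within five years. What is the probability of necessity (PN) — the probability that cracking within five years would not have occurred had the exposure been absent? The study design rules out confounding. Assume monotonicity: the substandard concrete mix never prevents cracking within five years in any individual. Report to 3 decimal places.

PN ≈ 0.696

p₁ = P(outcome | exposed) = 208/3727 = 0.055809
p₀ = P(outcome | unexposed) = 71/4183 = 0.016973
Under exogeneity and monotonicity, PN = (p₁ − p₀) / p₁.
PN = (0.055809 − 0.016973) / 0.055809 = 0.038835 / 0.055809 ≈ 0.6959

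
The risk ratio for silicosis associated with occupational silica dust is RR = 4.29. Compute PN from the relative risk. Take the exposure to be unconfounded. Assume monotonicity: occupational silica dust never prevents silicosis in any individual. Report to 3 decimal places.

Under exogeneity and monotonicity, PN = (RR − 1) / RR = 1 − 1/RR.
PN = (4.29 − 1) / 4.29 = 3.29 / 4.29 ≈ 0.7669

PN ≈ 0.767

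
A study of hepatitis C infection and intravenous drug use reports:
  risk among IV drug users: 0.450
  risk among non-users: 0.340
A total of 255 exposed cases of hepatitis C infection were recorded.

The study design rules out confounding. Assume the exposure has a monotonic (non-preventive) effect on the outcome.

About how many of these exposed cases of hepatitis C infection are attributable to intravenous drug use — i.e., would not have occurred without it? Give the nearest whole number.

about 62 cases

Let p₁ = 0.45, p₀ = 0.34.
PN = (p₁ − p₀)/p₁ = (0.45 − 0.34) / 0.45 ≈ 0.24444.
Attributable cases ≈ PN × (exposed cases) = 0.24444 × 255 ≈ 62.33.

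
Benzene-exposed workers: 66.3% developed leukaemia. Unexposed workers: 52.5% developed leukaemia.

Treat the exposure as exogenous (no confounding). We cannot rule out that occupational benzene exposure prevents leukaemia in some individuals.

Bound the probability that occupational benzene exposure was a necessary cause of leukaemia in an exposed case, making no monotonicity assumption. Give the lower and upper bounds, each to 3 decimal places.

p₁ = 0.663, p₀ = 0.525.
Under exogeneity alone the bounds on PN are max{0,(p₁−p₀)/p₁} ≤ PN ≤ min{1,(1−p₀)/p₁}.
  lower = (p₁ − p₀)/p₁ = 0.138 / 0.663 ≈ 0.2081
  upper = min{1, (1 − p₀)/p₁} = 0.475 / 0.663 ≈ 0.7164

0.208 ≤ PN ≤ 0.716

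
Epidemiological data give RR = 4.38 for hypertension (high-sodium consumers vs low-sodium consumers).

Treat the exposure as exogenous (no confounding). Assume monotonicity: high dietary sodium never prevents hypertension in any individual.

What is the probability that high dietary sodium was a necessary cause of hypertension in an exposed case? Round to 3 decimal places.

Under exogeneity and monotonicity, PN = (RR − 1) / RR = 1 − 1/RR.
PN = (4.38 − 1) / 4.38 = 3.38 / 4.38 ≈ 0.7717

PN ≈ 0.772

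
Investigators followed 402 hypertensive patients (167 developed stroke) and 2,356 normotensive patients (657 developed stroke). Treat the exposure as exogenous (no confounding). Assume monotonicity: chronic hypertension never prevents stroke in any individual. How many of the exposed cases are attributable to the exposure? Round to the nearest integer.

about 55 cases

p₁ = P(outcome | exposed) = 167/402 = 0.41542
p₀ = P(outcome | unexposed) = 657/2356 = 0.27886
PN = (p₁ − p₀)/p₁ = (0.41542 − 0.27886) / 0.41542 ≈ 0.32873.
Attributable cases ≈ PN × (exposed cases) = 0.32873 × 167 ≈ 54.90.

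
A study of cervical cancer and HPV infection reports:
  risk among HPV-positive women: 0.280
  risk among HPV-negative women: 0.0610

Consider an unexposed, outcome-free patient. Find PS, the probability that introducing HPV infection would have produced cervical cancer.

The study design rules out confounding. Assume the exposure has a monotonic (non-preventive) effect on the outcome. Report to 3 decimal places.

PS ≈ 0.233

Let p₁ = 0.28, p₀ = 0.061.
Under exogeneity and monotonicity, PS = (p₁ − p₀) / (1 − p₀).
PS = (0.28 − 0.061) / (1 − 0.061) = 0.219 / 0.939 ≈ 0.2332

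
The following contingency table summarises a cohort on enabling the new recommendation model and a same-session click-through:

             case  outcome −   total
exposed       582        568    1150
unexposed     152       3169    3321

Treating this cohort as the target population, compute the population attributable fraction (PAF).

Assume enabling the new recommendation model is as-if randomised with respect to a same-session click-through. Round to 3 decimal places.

p₁ = P(outcome | exposed) = 582/1150 = 0.50609
p₀ = P(outcome | unexposed) = 152/3321 = 0.045769
Exposure prevalence π = 1150/4471 = 0.25721; overall risk P(Y=1) = 0.16417.
Under exogeneity, PAF = [P(Y=1) − p₀]/P(Y=1).
PAF = (0.16417 − 0.045769) / 0.16417 ≈ 0.7212

PAF ≈ 0.721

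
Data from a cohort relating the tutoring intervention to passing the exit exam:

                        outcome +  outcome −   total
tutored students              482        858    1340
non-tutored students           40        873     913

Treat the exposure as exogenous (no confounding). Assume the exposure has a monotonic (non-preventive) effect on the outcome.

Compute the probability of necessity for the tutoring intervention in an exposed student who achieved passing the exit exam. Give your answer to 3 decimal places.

PN ≈ 0.878

p₁ = P(outcome | exposed) = 482/1340 = 0.3597
p₀ = P(outcome | unexposed) = 40/913 = 0.043812
Under exogeneity and monotonicity, PN = (p₁ − p₀)/p₁.
PN = (0.3597 − 0.043812) / 0.3597 ≈ 0.8782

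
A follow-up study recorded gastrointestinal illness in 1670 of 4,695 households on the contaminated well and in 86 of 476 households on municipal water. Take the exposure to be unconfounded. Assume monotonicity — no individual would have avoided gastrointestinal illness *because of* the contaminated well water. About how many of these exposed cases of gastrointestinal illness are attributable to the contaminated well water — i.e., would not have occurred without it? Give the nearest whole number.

about 822 cases

p₁ = P(outcome | exposed) = 1670/4695 = 0.3557
p₀ = P(outcome | unexposed) = 86/476 = 0.18067
PN = (p₁ − p₀)/p₁ = (0.3557 − 0.18067) / 0.3557 ≈ 0.49206.
Attributable cases ≈ PN × (exposed cases) = 0.49206 × 1670 ≈ 821.74.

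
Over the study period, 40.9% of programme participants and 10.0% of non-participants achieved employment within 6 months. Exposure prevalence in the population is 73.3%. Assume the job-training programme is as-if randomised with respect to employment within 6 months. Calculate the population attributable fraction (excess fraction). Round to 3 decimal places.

PAF ≈ 0.694

p₁ = 0.409, p₀ = 0.1.
Overall risk P(Y=1) = π·p₁ + (1−π)·p₀ = 0.733×0.409 + 0.267×0.1 = 0.3265.
Under exogeneity, PAF = [P(Y=1) − p₀] / P(Y=1).
PAF = (0.3265 − 0.1) / 0.3265 ≈ 0.6937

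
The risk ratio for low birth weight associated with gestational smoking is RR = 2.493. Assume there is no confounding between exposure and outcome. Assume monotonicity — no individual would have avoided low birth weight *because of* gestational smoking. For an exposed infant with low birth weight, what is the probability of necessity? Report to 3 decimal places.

Under exogeneity and monotonicity, PN = (RR − 1) / RR = 1 − 1/RR.
PN = (2.493 − 1) / 2.493 = 1.493 / 2.493 ≈ 0.5989

PN ≈ 0.599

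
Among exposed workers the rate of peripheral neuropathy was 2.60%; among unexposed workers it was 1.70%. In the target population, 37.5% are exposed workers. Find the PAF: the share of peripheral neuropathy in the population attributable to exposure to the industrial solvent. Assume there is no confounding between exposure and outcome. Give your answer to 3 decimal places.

p₁ = 0.026, p₀ = 0.017.
Overall risk P(Y=1) = π·p₁ + (1−π)·p₀ = 0.375×0.026 + 0.625×0.017 = 0.020375.
Under exogeneity, PAF = [P(Y=1) − p₀] / P(Y=1).
PAF = (0.020375 − 0.017) / 0.020375 ≈ 0.1656

PAF ≈ 0.166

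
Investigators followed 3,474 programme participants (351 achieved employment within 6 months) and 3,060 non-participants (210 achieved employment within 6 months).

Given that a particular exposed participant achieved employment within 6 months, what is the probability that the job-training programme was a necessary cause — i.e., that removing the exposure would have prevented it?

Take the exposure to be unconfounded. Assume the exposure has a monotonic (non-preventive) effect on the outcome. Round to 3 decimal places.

p₁ = P(outcome | exposed) = 351/3474 = 0.10104
p₀ = P(outcome | unexposed) = 210/3060 = 0.068627
Under exogeneity and monotonicity, PN = (p₁ − p₀) / p₁.
PN = (0.10104 − 0.068627) / 0.10104 = 0.032409 / 0.10104 ≈ 0.3208

PN ≈ 0.321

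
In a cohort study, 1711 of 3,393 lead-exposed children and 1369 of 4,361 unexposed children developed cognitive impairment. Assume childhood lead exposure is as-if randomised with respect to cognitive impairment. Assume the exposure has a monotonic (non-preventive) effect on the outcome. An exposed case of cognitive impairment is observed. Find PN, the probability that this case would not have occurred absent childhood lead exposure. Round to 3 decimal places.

PN ≈ 0.377

p₁ = P(outcome | exposed) = 1711/3393 = 0.50427
p₀ = P(outcome | unexposed) = 1369/4361 = 0.31392
Under exogeneity and monotonicity, PN = (p₁ − p₀) / p₁.
PN = (0.50427 − 0.31392) / 0.50427 = 0.19035 / 0.50427 ≈ 0.3775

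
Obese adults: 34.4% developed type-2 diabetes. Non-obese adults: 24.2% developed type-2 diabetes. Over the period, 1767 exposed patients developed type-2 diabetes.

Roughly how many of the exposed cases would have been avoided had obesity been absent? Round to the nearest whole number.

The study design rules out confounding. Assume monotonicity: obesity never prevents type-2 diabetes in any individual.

p₁ = 0.344, p₀ = 0.242.
PN = (p₁ − p₀)/p₁ = (0.344 − 0.242) / 0.344 ≈ 0.29651.
Attributable cases ≈ PN × (exposed cases) = 0.29651 × 1767 ≈ 523.94.

about 524 cases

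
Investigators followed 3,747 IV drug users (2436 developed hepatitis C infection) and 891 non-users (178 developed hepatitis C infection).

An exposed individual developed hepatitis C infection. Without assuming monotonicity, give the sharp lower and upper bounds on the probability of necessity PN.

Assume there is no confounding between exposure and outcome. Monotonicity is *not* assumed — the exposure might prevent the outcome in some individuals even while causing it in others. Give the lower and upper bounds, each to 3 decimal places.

0.693 ≤ PN ≤ 1.000

p₁ = P(outcome | exposed) = 2436/3747 = 0.65012
p₀ = P(outcome | unexposed) = 178/891 = 0.19978
Under exogeneity alone the bounds on PN are max{0,(p₁−p₀)/p₁} ≤ PN ≤ min{1,(1−p₀)/p₁}.
  lower = (p₁ − p₀)/p₁ = 0.45034 / 0.65012 ≈ 0.6927
  upper = min{1, (1 − p₀)/p₁} = 0.80022 / 0.65012 ≈ 1.2309 → capped at 1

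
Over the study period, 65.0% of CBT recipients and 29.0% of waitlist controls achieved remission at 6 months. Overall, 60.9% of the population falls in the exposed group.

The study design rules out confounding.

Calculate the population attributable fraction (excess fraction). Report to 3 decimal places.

PAF ≈ 0.431

p₁ = 0.65, p₀ = 0.29.
Overall risk P(Y=1) = π·p₁ + (1−π)·p₀ = 0.609×0.65 + 0.391×0.29 = 0.50924.
Under exogeneity, PAF = [P(Y=1) − p₀] / P(Y=1).
PAF = (0.50924 − 0.29) / 0.50924 ≈ 0.4305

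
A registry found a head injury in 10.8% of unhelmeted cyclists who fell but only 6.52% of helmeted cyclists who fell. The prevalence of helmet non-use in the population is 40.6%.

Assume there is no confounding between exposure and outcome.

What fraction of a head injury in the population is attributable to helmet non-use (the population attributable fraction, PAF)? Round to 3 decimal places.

p₁ = 0.108, p₀ = 0.0652.
Overall risk P(Y=1) = π·p₁ + (1−π)·p₀ = 0.406×0.108 + 0.594×0.0652 = 0.082577.
Under exogeneity, PAF = [P(Y=1) − p₀] / P(Y=1).
PAF = (0.082577 − 0.0652) / 0.082577 ≈ 0.2104

PAF ≈ 0.210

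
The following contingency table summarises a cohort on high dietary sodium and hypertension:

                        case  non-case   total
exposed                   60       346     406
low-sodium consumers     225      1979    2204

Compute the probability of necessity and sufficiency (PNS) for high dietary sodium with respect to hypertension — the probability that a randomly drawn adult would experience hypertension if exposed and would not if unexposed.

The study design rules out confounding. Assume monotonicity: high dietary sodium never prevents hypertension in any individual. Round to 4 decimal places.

p₁ = P(outcome | exposed) = 60/406 = 0.14778
p₀ = P(outcome | unexposed) = 225/2204 = 0.10209
Under exogeneity and monotonicity, PNS = p₁ − p₀.
PNS = 0.14778 − 0.10209 = 0.045696

PNS ≈ 0.0457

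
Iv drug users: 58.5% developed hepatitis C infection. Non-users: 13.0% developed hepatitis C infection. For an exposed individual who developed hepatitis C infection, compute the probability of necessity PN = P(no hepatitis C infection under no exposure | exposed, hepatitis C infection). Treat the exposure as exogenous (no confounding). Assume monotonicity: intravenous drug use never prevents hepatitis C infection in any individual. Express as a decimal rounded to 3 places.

PN ≈ 0.778

p₁ = 0.585, p₀ = 0.13.
Under exogeneity and monotonicity, PN = (p₁ − p₀) / p₁.
PN = (0.585 − 0.13) / 0.585 = 0.455 / 0.585 ≈ 0.7778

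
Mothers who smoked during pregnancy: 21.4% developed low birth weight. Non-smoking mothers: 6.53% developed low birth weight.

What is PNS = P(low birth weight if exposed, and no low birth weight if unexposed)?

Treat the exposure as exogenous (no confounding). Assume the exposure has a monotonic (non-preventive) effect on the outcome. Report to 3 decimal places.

PNS ≈ 0.149

p₁ = 0.214, p₀ = 0.0653.
Under exogeneity and monotonicity, PNS = p₁ − p₀.
PNS = 0.214 − 0.0653 = 0.1487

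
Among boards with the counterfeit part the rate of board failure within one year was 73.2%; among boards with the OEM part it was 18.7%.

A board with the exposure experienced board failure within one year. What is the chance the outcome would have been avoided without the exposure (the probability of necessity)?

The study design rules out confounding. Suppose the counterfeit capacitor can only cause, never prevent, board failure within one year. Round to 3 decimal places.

PN ≈ 0.745

p₁ = 0.732, p₀ = 0.187.
Under exogeneity and monotonicity, PN = (p₁ − p₀) / p₁.
PN = (0.732 − 0.187) / 0.732 = 0.545 / 0.732 ≈ 0.7445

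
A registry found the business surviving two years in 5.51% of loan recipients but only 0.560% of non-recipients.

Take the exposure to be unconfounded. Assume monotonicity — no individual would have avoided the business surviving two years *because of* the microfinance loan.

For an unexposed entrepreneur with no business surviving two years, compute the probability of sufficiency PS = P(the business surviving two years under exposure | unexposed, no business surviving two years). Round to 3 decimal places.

p₁ = 0.0551, p₀ = 0.0056.
Under exogeneity and monotonicity, PS = (p₁ − p₀) / (1 − p₀).
PS = (0.0551 − 0.0056) / (1 − 0.0056) = 0.0495 / 0.9944 ≈ 0.0498

PS ≈ 0.050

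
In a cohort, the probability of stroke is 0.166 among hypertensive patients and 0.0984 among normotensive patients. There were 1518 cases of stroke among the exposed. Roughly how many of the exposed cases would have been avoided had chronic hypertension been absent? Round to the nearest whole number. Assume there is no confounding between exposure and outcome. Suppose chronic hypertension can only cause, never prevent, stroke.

about 618 cases

Let p₁ = 0.166, p₀ = 0.0984.
PN = (p₁ − p₀)/p₁ = (0.166 − 0.0984) / 0.166 ≈ 0.40723.
Attributable cases ≈ PN × (exposed cases) = 0.40723 × 1518 ≈ 618.17.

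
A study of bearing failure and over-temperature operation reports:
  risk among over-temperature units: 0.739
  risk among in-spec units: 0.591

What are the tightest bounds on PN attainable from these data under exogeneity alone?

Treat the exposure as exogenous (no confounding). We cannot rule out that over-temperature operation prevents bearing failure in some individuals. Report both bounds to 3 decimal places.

Let p₁ = 0.739, p₀ = 0.591.
Under exogeneity alone the bounds on PN are max{0,(p₁−p₀)/p₁} ≤ PN ≤ min{1,(1−p₀)/p₁}.
  lower = (p₁ − p₀)/p₁ = 0.148 / 0.739 ≈ 0.2003
  upper = min{1, (1 − p₀)/p₁} = 0.409 / 0.739 ≈ 0.5535

0.200 ≤ PN ≤ 0.553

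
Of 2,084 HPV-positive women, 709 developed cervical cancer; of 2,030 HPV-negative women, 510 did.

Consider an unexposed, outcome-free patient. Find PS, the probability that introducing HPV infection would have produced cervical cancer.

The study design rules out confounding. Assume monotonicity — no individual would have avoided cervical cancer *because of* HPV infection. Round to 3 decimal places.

p₁ = P(outcome | exposed) = 709/2084 = 0.34021
p₀ = P(outcome | unexposed) = 510/2030 = 0.25123
Under exogeneity and monotonicity, PS = (p₁ − p₀) / (1 − p₀).
PS = (0.34021 − 0.25123) / (1 − 0.25123) = 0.08898 / 0.74877 ≈ 0.1188

PS ≈ 0.119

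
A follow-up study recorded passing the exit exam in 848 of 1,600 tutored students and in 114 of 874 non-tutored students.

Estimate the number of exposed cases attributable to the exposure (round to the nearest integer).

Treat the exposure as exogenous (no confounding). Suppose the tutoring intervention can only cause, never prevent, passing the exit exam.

p₁ = P(outcome | exposed) = 848/1600 = 0.53
p₀ = P(outcome | unexposed) = 114/874 = 0.13043
PN = (p₁ − p₀)/p₁ = (0.53 − 0.13043) / 0.53 ≈ 0.75390.
Attributable cases ≈ PN × (exposed cases) = 0.75390 × 848 ≈ 639.30.

about 639 cases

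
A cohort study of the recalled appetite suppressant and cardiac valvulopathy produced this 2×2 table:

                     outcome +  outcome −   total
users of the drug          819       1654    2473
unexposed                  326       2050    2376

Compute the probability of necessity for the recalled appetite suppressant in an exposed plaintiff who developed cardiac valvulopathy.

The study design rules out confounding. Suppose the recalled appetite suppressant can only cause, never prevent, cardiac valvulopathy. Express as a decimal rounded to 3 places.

p₁ = P(outcome | exposed) = 819/2473 = 0.33118
p₀ = P(outcome | unexposed) = 326/2376 = 0.13721
Under exogeneity and monotonicity, PN = (p₁ − p₀) / p₁.
PN = (0.33118 − 0.13721) / 0.33118 = 0.19397 / 0.33118 ≈ 0.5857

PN ≈ 0.586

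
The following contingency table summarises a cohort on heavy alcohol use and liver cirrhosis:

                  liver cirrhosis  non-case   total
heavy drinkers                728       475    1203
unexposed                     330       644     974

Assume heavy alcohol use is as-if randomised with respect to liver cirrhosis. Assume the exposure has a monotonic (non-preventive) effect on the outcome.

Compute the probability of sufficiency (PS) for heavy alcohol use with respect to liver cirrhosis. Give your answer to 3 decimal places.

p₁ = P(outcome | exposed) = 728/1203 = 0.60515
p₀ = P(outcome | unexposed) = 330/974 = 0.33881
Under exogeneity and monotonicity, PS = (p₁ − p₀) / (1 − p₀).
PS = (0.60515 − 0.33881) / (1 − 0.33881) = 0.26634 / 0.66119 ≈ 0.4028

PS ≈ 0.403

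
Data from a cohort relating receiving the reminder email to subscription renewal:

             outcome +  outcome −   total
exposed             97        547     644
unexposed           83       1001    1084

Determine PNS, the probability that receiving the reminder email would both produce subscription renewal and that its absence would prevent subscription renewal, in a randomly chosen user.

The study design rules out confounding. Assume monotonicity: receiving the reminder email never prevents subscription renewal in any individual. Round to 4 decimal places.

p₁ = P(outcome | exposed) = 97/644 = 0.15062
p₀ = P(outcome | unexposed) = 83/1084 = 0.076568
Under exogeneity and monotonicity, PNS = p₁ − p₀.
PNS = 0.15062 − 0.076568 = 0.074053

PNS ≈ 0.0741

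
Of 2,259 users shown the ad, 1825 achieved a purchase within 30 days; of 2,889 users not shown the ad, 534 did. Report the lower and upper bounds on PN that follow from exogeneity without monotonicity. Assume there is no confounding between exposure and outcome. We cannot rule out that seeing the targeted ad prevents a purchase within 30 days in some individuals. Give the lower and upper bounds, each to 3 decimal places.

0.771 ≤ PN ≤ 1.000

p₁ = P(outcome | exposed) = 1825/2259 = 0.80788
p₀ = P(outcome | unexposed) = 534/2889 = 0.18484
Under exogeneity alone the bounds on PN are max{0,(p₁−p₀)/p₁} ≤ PN ≤ min{1,(1−p₀)/p₁}.
  lower = (p₁ − p₀)/p₁ = 0.62304 / 0.80788 ≈ 0.7712
  upper = min{1, (1 − p₀)/p₁} = 0.81516 / 0.80788 ≈ 1.0090 → capped at 1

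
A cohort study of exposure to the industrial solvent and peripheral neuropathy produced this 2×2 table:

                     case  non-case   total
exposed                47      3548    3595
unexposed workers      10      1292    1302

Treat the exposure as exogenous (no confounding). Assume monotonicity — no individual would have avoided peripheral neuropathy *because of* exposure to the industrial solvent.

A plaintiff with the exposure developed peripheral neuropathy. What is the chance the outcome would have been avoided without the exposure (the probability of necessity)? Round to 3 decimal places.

PN ≈ 0.413

p₁ = P(outcome | exposed) = 47/3595 = 0.013074
p₀ = P(outcome | unexposed) = 10/1302 = 0.0076805
Under exogeneity and monotonicity, PN = (p₁ − p₀)/p₁.
PN = (0.013074 − 0.0076805) / 0.013074 ≈ 0.4125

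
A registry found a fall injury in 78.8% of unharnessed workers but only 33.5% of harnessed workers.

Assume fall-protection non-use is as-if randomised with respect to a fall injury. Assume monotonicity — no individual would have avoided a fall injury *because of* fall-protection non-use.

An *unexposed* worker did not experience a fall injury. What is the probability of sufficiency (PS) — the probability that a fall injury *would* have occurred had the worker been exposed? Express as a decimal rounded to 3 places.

PS ≈ 0.681

p₁ = 0.788, p₀ = 0.335.
Under exogeneity and monotonicity, PS = (p₁ − p₀) / (1 − p₀).
PS = (0.788 − 0.335) / (1 − 0.335) = 0.453 / 0.665 ≈ 0.6812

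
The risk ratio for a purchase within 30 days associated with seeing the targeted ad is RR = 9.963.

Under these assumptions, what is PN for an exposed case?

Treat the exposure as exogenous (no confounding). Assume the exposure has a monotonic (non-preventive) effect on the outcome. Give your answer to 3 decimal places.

Under exogeneity and monotonicity, PN = (RR − 1) / RR = 1 − 1/RR.
PN = (9.963 − 1) / 9.963 = 8.963 / 9.963 ≈ 0.8996

PN ≈ 0.900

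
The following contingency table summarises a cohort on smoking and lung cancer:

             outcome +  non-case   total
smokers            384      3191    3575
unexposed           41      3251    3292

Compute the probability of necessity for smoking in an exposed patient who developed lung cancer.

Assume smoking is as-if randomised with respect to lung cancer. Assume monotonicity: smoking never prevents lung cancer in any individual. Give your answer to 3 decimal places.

p₁ = P(outcome | exposed) = 384/3575 = 0.10741
p₀ = P(outcome | unexposed) = 41/3292 = 0.012454
Under exogeneity and monotonicity, PN = (p₁ − p₀)/p₁.
PN = (0.10741 − 0.012454) / 0.10741 ≈ 0.8841

PN ≈ 0.884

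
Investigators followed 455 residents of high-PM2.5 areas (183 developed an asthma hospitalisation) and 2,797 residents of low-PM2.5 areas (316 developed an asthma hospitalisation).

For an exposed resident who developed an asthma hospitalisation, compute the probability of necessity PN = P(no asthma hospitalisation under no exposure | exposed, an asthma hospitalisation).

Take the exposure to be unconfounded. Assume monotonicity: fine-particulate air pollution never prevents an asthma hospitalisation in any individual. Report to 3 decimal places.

p₁ = P(outcome | exposed) = 183/455 = 0.4022
p₀ = P(outcome | unexposed) = 316/2797 = 0.11298
Under exogeneity and monotonicity, PN = (p₁ − p₀) / p₁.
PN = (0.4022 − 0.11298) / 0.4022 = 0.28922 / 0.4022 ≈ 0.7191

PN ≈ 0.719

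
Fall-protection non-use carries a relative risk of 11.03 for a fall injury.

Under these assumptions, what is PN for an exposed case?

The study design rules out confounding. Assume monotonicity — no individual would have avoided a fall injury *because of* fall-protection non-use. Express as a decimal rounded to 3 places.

PN ≈ 0.909

Under exogeneity and monotonicity, PN = (RR − 1) / RR = 1 − 1/RR.
PN = (11.03 − 1) / 11.03 = 10.03 / 11.03 ≈ 0.9093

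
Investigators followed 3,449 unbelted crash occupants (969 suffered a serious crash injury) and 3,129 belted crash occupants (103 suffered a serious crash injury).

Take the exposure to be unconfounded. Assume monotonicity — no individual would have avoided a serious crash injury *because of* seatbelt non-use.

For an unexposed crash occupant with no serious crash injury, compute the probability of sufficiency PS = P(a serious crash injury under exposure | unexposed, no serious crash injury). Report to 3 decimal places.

PS ≈ 0.256

p₁ = P(outcome | exposed) = 969/3449 = 0.28095
p₀ = P(outcome | unexposed) = 103/3129 = 0.032918
Under exogeneity and monotonicity, PS = (p₁ − p₀) / (1 − p₀).
PS = (0.28095 − 0.032918) / (1 − 0.032918) = 0.24803 / 0.96708 ≈ 0.2565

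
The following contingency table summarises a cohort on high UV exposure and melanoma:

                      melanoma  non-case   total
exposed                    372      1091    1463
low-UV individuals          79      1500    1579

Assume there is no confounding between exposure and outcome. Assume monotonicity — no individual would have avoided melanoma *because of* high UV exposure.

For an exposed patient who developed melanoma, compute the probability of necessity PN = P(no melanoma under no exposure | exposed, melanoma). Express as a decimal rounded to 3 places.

p₁ = P(outcome | exposed) = 372/1463 = 0.25427
p₀ = P(outcome | unexposed) = 79/1579 = 0.050032
Under exogeneity and monotonicity, PN = (p₁ − p₀)/p₁.
PN = (0.25427 − 0.050032) / 0.25427 ≈ 0.8032

PN ≈ 0.803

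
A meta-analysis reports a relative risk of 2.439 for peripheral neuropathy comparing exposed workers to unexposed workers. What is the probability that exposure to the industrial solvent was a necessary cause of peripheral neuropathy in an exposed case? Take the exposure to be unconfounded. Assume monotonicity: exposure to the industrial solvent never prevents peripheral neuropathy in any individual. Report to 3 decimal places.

Under exogeneity and monotonicity, PN = (RR − 1) / RR = 1 − 1/RR.
PN = (2.439 − 1) / 2.439 = 1.439 / 2.439 ≈ 0.5900

PN ≈ 0.590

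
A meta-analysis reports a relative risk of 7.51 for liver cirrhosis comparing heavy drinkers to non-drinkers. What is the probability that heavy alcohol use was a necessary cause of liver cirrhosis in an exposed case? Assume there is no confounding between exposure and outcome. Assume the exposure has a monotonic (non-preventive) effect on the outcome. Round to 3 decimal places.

Under exogeneity and monotonicity, PN = (RR − 1) / RR = 1 − 1/RR.
PN = (7.51 − 1) / 7.51 = 6.51 / 7.51 ≈ 0.8668

PN ≈ 0.867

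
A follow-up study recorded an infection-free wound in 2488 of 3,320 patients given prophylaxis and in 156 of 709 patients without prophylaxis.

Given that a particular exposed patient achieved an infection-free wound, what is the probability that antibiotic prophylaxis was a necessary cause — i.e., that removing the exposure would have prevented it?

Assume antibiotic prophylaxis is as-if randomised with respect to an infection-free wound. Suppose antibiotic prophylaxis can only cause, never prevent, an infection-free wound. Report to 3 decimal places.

p₁ = P(outcome | exposed) = 2488/3320 = 0.7494
p₀ = P(outcome | unexposed) = 156/709 = 0.22003
Under exogeneity and monotonicity, PN = (p₁ − p₀) / p₁.
PN = (0.7494 − 0.22003) / 0.7494 = 0.52937 / 0.7494 ≈ 0.7064

PN ≈ 0.706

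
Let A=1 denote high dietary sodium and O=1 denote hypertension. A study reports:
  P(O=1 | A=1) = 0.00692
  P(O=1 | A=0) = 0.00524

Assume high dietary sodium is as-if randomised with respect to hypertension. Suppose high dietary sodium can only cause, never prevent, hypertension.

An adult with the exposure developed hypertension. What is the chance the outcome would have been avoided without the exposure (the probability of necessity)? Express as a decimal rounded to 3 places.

Let p₁ = 0.00692, p₀ = 0.00524.
Under exogeneity and monotonicity, PN = (p₁ − p₀) / p₁.
PN = (0.00692 − 0.00524) / 0.00692 = 0.00168 / 0.00692 ≈ 0.2428

PN ≈ 0.243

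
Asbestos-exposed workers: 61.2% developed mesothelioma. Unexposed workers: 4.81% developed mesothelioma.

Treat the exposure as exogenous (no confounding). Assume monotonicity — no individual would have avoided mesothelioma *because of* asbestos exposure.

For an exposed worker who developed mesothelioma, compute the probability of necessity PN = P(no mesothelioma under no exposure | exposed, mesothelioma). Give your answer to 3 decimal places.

p₁ = 0.612, p₀ = 0.0481.
Under exogeneity and monotonicity, PN = (p₁ − p₀) / p₁.
PN = (0.612 − 0.0481) / 0.612 = 0.5639 / 0.612 ≈ 0.9214

PN ≈ 0.921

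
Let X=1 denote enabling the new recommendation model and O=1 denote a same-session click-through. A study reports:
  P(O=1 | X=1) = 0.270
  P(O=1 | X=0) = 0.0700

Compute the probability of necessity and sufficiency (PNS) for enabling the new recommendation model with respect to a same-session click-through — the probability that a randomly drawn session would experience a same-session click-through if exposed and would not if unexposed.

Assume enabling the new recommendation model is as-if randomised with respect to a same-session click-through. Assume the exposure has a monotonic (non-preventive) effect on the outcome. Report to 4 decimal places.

Let p₁ = 0.27, p₀ = 0.07.
Under exogeneity and monotonicity, PNS = p₁ − p₀.
PNS = 0.27 − 0.07 = 0.2

PNS ≈ 0.2000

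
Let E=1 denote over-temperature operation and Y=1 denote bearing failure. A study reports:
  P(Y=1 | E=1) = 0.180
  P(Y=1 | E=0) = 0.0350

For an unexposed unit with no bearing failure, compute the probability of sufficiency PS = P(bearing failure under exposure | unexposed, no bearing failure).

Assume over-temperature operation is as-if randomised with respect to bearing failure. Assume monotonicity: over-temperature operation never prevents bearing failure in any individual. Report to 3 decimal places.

PS ≈ 0.150

Let p₁ = 0.18, p₀ = 0.035.
Under exogeneity and monotonicity, PS = (p₁ − p₀) / (1 − p₀).
PS = (0.18 − 0.035) / (1 − 0.035) = 0.145 / 0.965 ≈ 0.1503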